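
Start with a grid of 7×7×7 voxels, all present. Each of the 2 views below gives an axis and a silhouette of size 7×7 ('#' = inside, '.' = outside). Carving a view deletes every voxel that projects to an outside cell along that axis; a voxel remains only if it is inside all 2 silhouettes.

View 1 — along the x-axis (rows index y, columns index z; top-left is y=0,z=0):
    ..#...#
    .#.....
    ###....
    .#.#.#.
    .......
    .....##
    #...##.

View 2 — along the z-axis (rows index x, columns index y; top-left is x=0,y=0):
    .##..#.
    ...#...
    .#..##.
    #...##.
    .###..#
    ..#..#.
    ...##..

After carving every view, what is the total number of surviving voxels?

voxel count = 34

start: 7×7×7 = 343 voxels
carve view 1 (along x, YZ-mask fill 14/49): 98 voxels remain
carve view 2 (along z, XY-mask fill 18/49): 34 voxels remain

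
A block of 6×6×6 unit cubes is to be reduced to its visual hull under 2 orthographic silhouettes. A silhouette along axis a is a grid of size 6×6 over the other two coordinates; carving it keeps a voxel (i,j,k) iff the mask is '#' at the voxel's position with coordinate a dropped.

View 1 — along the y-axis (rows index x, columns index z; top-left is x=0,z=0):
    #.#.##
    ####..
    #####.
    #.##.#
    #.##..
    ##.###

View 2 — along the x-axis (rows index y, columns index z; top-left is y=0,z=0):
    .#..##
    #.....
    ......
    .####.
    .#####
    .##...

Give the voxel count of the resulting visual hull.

|visual hull| = 58

before carving: 216 voxels (6×6×6)
carve view 1 (along y, XZ-mask fill 25/36): 150 voxels remain
carve view 2 (along x, YZ-mask fill 15/36): 58 voxels remain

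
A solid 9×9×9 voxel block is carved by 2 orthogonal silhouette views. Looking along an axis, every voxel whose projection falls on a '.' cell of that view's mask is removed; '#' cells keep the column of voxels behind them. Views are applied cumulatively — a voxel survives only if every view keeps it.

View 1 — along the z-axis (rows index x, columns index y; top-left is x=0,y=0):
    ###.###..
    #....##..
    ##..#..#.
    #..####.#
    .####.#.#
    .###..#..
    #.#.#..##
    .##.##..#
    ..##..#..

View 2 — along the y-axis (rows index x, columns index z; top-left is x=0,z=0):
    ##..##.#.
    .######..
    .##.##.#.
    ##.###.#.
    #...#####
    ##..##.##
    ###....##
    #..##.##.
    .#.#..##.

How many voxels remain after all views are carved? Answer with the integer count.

start: 9×9×9 = 729 voxels
carve view 1 (along z, XY-mask fill 42/81): 378 voxels remain
carve view 2 (along y, XZ-mask fill 48/81): 226 voxels remain

|visual hull| = 226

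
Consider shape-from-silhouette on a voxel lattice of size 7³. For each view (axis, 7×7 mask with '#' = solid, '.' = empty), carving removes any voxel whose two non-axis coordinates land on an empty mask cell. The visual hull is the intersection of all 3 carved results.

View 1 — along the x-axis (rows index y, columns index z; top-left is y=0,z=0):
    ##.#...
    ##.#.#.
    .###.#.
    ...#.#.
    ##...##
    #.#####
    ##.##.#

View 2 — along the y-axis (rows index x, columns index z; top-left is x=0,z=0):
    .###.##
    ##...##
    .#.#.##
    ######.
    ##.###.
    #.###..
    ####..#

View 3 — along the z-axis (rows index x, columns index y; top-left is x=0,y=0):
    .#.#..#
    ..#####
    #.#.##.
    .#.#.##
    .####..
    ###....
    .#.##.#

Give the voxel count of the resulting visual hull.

|visual hull| = 76

before carving: 343 voxels (7×7×7)
[1] x-view keeps 28 columns → grid now 196
[2] y-view keeps 33 columns → grid now 142
[3] z-view keeps 27 columns → grid now 76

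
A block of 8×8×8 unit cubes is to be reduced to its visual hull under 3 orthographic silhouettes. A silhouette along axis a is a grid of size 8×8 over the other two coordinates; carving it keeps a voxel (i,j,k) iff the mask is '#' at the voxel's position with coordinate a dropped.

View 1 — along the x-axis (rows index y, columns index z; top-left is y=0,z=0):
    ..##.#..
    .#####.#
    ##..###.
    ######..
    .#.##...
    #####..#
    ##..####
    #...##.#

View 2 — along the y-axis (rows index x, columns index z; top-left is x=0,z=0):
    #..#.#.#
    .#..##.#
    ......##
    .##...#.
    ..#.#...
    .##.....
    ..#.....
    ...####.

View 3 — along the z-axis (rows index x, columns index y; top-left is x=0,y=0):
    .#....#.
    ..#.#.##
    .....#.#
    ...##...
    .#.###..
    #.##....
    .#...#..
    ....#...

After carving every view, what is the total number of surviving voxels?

start: 8×8×8 = 512 voxels
  1. axis=0 (YZ plane), |mask|=39  ⇒  voxels=312
  2. axis=1 (XZ plane), |mask|=22  ⇒  voxels=106
  3. axis=2 (XY plane), |mask|=20  ⇒  voxels=38

38 voxels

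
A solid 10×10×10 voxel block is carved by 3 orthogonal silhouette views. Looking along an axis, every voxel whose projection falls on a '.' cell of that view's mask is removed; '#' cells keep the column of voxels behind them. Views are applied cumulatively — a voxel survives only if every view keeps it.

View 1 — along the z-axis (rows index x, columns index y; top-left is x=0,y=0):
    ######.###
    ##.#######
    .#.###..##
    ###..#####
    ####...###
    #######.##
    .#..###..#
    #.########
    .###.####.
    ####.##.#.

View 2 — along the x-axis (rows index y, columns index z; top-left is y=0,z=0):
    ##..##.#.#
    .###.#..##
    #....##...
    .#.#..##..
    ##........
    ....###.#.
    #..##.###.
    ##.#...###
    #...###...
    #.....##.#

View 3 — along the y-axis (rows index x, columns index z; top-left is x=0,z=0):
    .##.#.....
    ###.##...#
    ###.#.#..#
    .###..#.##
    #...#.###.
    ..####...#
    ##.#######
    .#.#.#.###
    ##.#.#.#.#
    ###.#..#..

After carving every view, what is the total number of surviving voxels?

|visual hull| = 179

full grid |V| = 1000
V1 z: intersect with XY mask (76 set) -- 760 left
V2 x: intersect with YZ mask (45 set) -- 343 left
V3 y: intersect with XZ mask (57 set) -- 179 left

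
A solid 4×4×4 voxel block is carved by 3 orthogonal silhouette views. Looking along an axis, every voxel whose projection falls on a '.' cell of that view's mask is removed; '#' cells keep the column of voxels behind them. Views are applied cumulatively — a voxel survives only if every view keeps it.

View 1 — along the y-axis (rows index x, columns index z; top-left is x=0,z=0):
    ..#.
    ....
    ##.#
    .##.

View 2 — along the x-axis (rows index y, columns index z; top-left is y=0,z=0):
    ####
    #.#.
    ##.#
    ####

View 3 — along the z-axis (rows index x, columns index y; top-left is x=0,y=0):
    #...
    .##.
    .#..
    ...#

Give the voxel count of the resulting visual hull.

full grid |V| = 64
carve view 1 (along y, XZ-mask fill 6/16): 24 voxels remain
carve view 2 (along x, YZ-mask fill 13/16): 19 voxels remain
carve view 3 (along z, XY-mask fill 5/16): 4 voxels remain

4 voxels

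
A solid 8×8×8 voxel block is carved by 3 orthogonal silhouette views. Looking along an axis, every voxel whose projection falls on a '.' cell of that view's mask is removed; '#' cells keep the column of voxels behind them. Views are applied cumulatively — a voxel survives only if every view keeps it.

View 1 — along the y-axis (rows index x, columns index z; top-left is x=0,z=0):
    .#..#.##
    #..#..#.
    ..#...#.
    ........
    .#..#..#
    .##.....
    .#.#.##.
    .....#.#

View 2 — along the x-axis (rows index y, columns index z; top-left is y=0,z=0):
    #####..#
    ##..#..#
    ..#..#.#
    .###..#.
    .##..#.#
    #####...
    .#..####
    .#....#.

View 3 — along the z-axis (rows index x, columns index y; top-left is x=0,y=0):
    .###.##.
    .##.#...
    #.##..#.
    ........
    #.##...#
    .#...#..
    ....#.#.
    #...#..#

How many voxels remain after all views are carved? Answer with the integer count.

|visual hull| = 35

before carving: 512 voxels (8×8×8)
step 1: project along y, AND mask (20/64) → |grid| = 160
step 2: project along x, AND mask (33/64) → |grid| = 88
step 3: project along z, AND mask (23/64) → |grid| = 35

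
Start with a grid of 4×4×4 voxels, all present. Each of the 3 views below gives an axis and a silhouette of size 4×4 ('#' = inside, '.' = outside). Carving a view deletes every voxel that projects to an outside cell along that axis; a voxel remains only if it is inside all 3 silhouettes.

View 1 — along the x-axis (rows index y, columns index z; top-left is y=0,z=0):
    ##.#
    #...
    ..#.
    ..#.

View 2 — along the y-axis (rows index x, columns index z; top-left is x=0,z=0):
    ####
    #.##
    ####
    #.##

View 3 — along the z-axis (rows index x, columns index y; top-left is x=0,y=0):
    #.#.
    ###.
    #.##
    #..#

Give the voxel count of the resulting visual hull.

full grid |V| = 64
  1. axis=0 (YZ plane), |mask|=6  ⇒  voxels=24
  2. axis=1 (XZ plane), |mask|=14  ⇒  voxels=22
  3. axis=2 (XY plane), |mask|=10  ⇒  voxels=16

|visual hull| = 16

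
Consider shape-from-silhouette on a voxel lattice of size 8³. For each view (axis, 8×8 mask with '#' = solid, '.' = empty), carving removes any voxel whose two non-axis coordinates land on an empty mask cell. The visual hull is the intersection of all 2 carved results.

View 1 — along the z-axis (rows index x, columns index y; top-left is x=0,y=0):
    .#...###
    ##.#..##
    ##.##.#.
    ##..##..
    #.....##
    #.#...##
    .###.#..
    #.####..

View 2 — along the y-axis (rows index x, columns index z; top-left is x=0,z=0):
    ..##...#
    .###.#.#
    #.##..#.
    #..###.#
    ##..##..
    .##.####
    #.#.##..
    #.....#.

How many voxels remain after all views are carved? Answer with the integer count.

remaining voxels: 139

full grid |V| = 512
step 1: project along z, AND mask (34/64) → |grid| = 272
step 2: project along y, AND mask (33/64) → |grid| = 139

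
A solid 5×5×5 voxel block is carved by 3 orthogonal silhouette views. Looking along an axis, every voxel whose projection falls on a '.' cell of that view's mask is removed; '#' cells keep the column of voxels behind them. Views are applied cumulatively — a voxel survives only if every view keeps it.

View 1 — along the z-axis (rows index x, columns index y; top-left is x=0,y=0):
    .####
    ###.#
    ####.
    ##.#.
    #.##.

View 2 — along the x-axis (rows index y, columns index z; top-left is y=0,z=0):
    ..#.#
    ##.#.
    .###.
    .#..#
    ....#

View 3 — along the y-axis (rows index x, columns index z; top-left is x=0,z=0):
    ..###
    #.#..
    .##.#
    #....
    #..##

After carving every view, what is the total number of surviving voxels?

start: 5×5×5 = 125 voxels
[1] z-view keeps 18 columns → grid now 90
[2] x-view keeps 11 columns → grid now 42
[3] y-view keeps 12 columns → grid now 19

voxel count = 19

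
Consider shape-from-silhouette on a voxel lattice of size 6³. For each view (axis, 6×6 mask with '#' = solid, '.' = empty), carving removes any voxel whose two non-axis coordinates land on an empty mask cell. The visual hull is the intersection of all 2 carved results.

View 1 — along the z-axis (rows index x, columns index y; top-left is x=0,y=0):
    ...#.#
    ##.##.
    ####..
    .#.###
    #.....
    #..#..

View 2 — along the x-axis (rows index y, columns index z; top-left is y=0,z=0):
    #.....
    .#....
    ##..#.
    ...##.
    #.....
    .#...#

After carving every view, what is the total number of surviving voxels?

before carving: 216 voxels (6×6×6)
[1] z-view keeps 17 columns → grid now 102
[2] x-view keeps 10 columns → grid now 26

|visual hull| = 26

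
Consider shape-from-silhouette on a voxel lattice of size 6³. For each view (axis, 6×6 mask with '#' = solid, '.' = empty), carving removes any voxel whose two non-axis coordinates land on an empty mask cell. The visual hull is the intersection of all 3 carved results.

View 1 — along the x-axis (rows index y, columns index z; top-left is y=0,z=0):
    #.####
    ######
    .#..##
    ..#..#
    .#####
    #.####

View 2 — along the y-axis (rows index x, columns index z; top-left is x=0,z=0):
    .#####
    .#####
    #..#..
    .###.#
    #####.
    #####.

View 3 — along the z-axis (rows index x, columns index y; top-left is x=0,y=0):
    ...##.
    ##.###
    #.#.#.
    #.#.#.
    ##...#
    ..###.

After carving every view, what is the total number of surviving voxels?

|visual hull| = 59

before carving: 216 voxels (6×6×6)
carve view 1 (along x, YZ-mask fill 26/36): 156 voxels remain
carve view 2 (along y, XZ-mask fill 26/36): 111 voxels remain
carve view 3 (along z, XY-mask fill 19/36): 59 voxels remain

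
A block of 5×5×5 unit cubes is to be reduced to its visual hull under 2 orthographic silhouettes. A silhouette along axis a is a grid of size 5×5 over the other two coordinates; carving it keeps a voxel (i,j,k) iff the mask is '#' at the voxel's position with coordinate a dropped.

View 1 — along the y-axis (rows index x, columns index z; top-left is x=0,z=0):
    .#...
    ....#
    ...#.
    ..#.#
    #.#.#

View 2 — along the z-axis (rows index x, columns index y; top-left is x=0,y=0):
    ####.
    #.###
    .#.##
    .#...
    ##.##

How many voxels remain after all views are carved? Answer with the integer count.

remaining voxels: 25

before carving: 125 voxels (5×5×5)
step 1: project along y, AND mask (8/25) → |grid| = 40
step 2: project along z, AND mask (16/25) → |grid| = 25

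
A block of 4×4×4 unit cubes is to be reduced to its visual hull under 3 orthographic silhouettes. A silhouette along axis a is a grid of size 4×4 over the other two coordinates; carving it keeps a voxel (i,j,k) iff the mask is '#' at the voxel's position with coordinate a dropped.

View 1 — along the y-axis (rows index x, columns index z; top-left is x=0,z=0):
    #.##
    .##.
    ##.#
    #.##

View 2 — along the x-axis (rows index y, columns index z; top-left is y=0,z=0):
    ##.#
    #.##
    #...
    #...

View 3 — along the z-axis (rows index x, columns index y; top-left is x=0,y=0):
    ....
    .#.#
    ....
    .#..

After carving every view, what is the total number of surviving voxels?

before carving: 64 voxels (4×4×4)
[1] y-view keeps 11 columns → grid now 44
[2] x-view keeps 8 columns → grid now 23
[3] z-view keeps 3 columns → grid now 4

remaining voxels: 4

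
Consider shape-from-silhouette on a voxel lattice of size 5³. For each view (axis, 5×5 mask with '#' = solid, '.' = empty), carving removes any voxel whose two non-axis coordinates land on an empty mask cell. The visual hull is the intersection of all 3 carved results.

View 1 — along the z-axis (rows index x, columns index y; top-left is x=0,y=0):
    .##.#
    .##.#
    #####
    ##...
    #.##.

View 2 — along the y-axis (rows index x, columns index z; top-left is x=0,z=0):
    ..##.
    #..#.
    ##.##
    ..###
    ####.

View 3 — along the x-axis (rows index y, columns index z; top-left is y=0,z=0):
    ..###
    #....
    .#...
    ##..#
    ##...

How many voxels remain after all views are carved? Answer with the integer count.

initial block: 5^3 = 125
  1. axis=2 (XY plane), |mask|=16  ⇒  voxels=80
  2. axis=1 (XZ plane), |mask|=15  ⇒  voxels=50
  3. axis=0 (YZ plane), |mask|=10  ⇒  voxels=19

|visual hull| = 19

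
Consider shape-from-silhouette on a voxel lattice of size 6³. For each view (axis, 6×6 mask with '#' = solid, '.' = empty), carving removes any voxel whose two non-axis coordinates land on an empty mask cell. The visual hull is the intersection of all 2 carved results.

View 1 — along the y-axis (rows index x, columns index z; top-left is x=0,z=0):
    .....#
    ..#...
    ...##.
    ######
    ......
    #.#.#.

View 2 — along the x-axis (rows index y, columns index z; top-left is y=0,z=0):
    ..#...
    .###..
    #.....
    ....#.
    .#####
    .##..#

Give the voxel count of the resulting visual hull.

remaining voxels: 31

full grid |V| = 216
carve view 1 (along y, XZ-mask fill 13/36): 78 voxels remain
carve view 2 (along x, YZ-mask fill 14/36): 31 voxels remain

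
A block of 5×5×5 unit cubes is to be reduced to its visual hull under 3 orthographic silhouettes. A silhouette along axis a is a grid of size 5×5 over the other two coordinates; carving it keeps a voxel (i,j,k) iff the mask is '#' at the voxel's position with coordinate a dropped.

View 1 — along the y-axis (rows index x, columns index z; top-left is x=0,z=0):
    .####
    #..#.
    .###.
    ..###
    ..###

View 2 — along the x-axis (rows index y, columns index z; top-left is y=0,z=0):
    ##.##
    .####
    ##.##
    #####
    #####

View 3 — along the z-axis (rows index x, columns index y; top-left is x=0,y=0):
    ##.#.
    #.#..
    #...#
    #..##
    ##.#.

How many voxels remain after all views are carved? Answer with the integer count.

|visual hull| = 36

before carving: 125 voxels (5×5×5)
  1. axis=1 (XZ plane), |mask|=15  ⇒  voxels=75
  2. axis=0 (YZ plane), |mask|=22  ⇒  voxels=66
  3. axis=2 (XY plane), |mask|=13  ⇒  voxels=36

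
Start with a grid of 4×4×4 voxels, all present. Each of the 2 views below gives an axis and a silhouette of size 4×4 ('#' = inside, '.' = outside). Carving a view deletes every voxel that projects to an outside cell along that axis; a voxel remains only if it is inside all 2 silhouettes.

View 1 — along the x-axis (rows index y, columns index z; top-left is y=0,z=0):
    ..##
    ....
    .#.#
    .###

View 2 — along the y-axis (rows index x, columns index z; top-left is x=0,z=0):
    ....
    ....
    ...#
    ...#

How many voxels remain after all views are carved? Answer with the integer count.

initial block: 4^3 = 64
  1. axis=0 (YZ plane), |mask|=7  ⇒  voxels=28
  2. axis=1 (XZ plane), |mask|=2  ⇒  voxels=6

remaining voxels: 6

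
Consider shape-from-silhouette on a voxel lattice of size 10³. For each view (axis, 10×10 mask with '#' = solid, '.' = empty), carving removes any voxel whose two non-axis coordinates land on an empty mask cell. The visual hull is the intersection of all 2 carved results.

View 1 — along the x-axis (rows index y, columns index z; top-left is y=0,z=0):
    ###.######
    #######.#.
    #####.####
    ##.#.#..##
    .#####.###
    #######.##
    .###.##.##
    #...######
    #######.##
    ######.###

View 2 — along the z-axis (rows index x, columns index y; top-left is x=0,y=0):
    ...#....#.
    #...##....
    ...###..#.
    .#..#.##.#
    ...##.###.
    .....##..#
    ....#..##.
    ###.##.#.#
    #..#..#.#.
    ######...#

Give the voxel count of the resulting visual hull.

remaining voxels: 346

full grid |V| = 1000
[1] x-view keeps 81 columns → grid now 810
[2] z-view keeps 43 columns → grid now 346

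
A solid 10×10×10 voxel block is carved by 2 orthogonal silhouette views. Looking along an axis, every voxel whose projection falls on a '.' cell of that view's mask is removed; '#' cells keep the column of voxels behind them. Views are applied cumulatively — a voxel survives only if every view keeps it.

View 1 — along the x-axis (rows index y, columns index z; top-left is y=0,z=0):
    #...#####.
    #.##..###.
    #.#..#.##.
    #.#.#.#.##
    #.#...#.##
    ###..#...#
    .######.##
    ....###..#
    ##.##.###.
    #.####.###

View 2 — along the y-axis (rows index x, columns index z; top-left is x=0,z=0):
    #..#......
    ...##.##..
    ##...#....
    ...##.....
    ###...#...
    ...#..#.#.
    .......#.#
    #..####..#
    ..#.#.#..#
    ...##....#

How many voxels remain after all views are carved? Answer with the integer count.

initial block: 10^3 = 1000
V1 x: intersect with YZ mask (60 set) -- 600 left
V2 y: intersect with XZ mask (33 set) -- 195 left

195 voxels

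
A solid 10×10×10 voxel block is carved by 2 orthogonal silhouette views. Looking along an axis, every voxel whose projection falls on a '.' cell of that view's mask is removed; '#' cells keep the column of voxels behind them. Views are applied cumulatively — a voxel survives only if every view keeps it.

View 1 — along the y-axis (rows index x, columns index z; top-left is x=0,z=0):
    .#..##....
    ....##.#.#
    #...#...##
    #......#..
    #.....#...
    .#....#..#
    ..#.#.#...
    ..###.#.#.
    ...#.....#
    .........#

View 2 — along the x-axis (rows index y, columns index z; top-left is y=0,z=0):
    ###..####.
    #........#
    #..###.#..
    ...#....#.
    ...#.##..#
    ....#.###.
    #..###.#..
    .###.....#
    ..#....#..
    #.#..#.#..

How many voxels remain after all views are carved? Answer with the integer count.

start: 10×10×10 = 1000 voxels
  1. axis=1 (XZ plane), |mask|=29  ⇒  voxels=290
  2. axis=0 (YZ plane), |mask|=39  ⇒  voxels=107

|visual hull| = 107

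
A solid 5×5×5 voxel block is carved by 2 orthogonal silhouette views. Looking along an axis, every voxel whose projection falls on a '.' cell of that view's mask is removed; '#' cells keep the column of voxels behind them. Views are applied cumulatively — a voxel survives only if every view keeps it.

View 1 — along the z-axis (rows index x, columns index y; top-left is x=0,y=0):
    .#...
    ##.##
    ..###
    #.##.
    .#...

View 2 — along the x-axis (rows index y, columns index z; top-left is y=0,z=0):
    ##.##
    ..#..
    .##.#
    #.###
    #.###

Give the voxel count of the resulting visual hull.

before carving: 125 voxels (5×5×5)
after view 1 [z-axis, 12 of 25 cells solid] → remaining = 60
after view 2 [x-axis, 16 of 25 cells solid] → remaining = 37

remaining voxels: 37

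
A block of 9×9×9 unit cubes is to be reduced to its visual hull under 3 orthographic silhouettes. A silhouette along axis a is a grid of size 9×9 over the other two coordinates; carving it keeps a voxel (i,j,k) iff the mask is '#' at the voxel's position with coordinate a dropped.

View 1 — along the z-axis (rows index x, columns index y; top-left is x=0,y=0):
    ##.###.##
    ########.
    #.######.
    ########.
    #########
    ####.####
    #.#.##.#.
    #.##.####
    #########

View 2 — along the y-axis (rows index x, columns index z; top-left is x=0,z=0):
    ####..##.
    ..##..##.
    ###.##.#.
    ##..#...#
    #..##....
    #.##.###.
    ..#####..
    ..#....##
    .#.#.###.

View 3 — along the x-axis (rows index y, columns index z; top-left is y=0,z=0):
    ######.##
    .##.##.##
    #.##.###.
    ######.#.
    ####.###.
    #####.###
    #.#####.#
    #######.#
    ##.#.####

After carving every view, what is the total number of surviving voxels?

full grid |V| = 729
[1] z-view keeps 68 columns → grid now 612
[2] y-view keeps 42 columns → grid now 314
[3] x-view keeps 64 columns → grid now 254

254 voxels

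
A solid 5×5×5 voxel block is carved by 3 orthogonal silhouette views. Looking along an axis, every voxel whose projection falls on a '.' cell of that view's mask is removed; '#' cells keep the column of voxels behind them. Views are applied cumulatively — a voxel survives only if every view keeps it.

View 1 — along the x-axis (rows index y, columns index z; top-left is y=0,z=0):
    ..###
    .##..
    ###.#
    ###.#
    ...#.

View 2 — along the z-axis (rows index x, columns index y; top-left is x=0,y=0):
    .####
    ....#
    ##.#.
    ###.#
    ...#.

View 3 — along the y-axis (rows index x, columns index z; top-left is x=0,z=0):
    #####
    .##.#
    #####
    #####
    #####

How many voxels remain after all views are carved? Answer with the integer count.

|visual hull| = 34

before carving: 125 voxels (5×5×5)
after view 1 [x-axis, 14 of 25 cells solid] → remaining = 70
after view 2 [z-axis, 13 of 25 cells solid] → remaining = 35
after view 3 [y-axis, 23 of 25 cells solid] → remaining = 34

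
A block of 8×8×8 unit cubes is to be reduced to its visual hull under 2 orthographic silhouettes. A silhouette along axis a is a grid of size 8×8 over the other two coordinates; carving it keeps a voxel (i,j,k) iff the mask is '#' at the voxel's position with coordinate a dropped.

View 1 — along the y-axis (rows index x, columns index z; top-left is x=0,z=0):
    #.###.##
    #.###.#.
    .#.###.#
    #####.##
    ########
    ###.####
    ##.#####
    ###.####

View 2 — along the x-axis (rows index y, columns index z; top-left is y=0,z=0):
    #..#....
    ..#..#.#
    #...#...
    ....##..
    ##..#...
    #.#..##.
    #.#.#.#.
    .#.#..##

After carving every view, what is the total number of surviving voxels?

before carving: 512 voxels (8×8×8)
after view 1 [y-axis, 52 of 64 cells solid] → remaining = 416
after view 2 [x-axis, 24 of 64 cells solid] → remaining = 159

remaining voxels: 159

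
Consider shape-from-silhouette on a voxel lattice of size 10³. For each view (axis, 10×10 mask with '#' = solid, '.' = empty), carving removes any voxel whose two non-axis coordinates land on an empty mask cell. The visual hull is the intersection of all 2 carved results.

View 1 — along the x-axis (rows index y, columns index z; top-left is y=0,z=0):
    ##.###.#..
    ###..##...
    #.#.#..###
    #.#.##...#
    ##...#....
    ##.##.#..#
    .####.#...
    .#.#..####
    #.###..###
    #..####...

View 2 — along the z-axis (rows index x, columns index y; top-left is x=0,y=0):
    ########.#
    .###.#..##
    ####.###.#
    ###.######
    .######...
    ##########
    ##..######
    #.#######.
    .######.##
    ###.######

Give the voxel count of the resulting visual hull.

start: 10×10×10 = 1000 voxels
V1 x: intersect with YZ mask (54 set) -- 540 left
V2 z: intersect with XY mask (81 set) -- 436 left

436 voxels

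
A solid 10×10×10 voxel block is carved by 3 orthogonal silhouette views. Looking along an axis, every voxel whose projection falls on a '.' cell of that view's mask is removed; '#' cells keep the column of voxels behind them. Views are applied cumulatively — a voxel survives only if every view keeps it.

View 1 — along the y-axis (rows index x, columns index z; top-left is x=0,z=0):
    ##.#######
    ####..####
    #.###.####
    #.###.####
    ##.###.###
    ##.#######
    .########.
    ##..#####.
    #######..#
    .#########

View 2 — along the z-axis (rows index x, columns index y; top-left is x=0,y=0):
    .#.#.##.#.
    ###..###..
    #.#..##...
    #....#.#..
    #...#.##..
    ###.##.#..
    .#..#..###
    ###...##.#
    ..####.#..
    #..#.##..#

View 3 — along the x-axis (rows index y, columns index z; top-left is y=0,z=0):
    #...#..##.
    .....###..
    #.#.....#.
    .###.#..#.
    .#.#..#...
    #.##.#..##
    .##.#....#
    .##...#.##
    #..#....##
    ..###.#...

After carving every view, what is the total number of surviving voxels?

remaining voxels: 172

before carving: 1000 voxels (10×10×10)
carve view 1 (along y, XZ-mask fill 82/100): 820 voxels remain
carve view 2 (along z, XY-mask fill 49/100): 402 voxels remain
carve view 3 (along x, YZ-mask fill 41/100): 172 voxels remain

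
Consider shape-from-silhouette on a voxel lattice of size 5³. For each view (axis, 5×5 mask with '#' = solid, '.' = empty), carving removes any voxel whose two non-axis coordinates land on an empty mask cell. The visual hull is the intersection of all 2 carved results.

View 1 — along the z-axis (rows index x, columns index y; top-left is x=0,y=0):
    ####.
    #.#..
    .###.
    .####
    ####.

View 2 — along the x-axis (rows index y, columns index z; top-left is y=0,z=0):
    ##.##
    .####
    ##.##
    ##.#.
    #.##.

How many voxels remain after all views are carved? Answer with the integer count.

63 voxels

full grid |V| = 125
  1. axis=2 (XY plane), |mask|=17  ⇒  voxels=85
  2. axis=0 (YZ plane), |mask|=18  ⇒  voxels=63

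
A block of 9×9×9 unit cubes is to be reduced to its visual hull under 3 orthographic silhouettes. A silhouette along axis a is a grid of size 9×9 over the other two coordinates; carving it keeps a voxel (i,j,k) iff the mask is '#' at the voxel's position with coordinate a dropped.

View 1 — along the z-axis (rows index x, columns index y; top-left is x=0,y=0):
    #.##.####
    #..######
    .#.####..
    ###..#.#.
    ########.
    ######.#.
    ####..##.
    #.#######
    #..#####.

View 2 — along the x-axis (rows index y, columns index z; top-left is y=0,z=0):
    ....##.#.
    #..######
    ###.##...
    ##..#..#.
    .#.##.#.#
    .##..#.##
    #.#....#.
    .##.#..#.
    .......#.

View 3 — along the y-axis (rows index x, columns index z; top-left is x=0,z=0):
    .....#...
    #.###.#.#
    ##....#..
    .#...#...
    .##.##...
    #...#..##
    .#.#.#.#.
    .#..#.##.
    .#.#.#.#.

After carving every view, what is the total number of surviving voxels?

|visual hull| = 108

start: 9×9×9 = 729 voxels
  1. axis=2 (XY plane), |mask|=59  ⇒  voxels=531
  2. axis=0 (YZ plane), |mask|=37  ⇒  voxels=247
  3. axis=1 (XZ plane), |mask|=32  ⇒  voxels=108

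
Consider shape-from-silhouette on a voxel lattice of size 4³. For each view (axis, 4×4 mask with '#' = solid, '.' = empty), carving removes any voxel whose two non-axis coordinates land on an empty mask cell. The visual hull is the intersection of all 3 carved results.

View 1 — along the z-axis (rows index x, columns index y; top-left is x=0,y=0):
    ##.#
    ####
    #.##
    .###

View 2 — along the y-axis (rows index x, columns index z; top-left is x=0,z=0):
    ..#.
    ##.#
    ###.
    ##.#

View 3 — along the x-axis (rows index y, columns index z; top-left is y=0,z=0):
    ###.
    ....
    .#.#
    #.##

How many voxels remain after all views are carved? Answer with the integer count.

remaining voxels: 18

before carving: 64 voxels (4×4×4)
after view 1 [z-axis, 13 of 16 cells solid] → remaining = 52
after view 2 [y-axis, 10 of 16 cells solid] → remaining = 33
after view 3 [x-axis, 8 of 16 cells solid] → remaining = 18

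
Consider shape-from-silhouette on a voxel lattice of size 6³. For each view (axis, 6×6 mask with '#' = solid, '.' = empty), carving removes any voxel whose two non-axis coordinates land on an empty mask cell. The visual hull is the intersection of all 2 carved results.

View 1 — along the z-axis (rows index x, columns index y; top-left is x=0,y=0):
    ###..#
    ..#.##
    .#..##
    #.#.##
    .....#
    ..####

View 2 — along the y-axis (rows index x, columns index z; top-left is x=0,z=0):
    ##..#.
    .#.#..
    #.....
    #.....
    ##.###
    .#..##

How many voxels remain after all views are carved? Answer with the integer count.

|visual hull| = 42

before carving: 216 voxels (6×6×6)
carve view 1 (along z, XY-mask fill 19/36): 114 voxels remain
carve view 2 (along y, XZ-mask fill 15/36): 42 voxels remain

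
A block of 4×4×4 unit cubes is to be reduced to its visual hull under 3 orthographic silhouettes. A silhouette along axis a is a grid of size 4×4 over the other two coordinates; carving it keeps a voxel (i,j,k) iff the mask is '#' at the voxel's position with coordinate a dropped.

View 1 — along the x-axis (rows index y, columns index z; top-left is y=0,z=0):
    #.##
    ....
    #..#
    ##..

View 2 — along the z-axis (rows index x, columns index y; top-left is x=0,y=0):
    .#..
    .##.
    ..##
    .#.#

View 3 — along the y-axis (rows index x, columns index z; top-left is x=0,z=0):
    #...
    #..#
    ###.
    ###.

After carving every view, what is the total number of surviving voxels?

initial block: 4^3 = 64
step 1: project along x, AND mask (7/16) → |grid| = 28
step 2: project along z, AND mask (7/16) → |grid| = 8
step 3: project along y, AND mask (9/16) → |grid| = 7

7 voxels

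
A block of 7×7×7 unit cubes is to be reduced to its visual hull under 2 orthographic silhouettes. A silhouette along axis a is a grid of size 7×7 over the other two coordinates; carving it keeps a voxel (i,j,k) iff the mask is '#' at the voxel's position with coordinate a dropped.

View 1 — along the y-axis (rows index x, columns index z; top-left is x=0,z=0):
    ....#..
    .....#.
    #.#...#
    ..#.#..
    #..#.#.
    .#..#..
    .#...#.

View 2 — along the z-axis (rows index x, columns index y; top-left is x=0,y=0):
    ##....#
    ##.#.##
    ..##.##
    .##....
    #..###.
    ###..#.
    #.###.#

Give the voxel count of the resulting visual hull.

before carving: 343 voxels (7×7×7)
[1] y-view keeps 14 columns → grid now 98
[2] z-view keeps 27 columns → grid now 54

voxel count = 54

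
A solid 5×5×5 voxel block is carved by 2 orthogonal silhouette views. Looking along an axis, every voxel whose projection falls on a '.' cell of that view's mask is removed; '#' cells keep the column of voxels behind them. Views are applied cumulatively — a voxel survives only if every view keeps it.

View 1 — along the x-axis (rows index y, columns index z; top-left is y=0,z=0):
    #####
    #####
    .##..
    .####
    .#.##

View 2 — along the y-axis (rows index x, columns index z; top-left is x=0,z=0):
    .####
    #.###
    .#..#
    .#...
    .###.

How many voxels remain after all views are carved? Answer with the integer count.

before carving: 125 voxels (5×5×5)
after view 1 [x-axis, 19 of 25 cells solid] → remaining = 95
after view 2 [y-axis, 14 of 25 cells solid] → remaining = 58

|visual hull| = 58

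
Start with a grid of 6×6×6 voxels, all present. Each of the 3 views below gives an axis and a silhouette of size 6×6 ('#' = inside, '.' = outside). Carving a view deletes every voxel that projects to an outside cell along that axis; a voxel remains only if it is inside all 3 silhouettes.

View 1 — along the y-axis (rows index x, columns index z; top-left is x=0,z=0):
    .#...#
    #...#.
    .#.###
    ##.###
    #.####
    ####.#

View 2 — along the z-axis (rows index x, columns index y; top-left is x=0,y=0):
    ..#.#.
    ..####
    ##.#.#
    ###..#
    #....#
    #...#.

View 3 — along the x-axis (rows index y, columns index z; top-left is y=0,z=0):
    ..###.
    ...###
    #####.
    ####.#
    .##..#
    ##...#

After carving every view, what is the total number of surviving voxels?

full grid |V| = 216
  1. axis=1 (XZ plane), |mask|=23  ⇒  voxels=138
  2. axis=2 (XY plane), |mask|=18  ⇒  voxels=68
  3. axis=0 (YZ plane), |mask|=22  ⇒  voxels=39

voxel count = 39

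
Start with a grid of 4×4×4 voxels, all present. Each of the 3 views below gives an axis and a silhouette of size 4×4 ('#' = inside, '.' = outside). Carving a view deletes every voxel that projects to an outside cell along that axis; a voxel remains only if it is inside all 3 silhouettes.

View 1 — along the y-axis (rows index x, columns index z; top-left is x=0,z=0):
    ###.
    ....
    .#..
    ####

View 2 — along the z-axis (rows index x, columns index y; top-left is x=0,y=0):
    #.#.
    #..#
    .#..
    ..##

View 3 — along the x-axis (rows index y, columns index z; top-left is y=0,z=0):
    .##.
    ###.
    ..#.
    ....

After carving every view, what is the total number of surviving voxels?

remaining voxels: 5

full grid |V| = 64
  1. axis=1 (XZ plane), |mask|=8  ⇒  voxels=32
  2. axis=2 (XY plane), |mask|=7  ⇒  voxels=15
  3. axis=0 (YZ plane), |mask|=6  ⇒  voxels=5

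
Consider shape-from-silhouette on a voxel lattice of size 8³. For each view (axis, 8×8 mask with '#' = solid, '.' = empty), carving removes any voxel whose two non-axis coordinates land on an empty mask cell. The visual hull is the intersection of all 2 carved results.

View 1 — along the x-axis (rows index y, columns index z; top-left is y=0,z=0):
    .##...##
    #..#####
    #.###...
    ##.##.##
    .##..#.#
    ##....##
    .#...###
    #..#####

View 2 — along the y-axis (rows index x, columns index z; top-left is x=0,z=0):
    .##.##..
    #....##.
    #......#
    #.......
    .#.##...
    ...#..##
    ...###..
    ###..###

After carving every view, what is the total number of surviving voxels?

full grid |V| = 512
[1] x-view keeps 38 columns → grid now 304
[2] y-view keeps 25 columns → grid now 120

|visual hull| = 120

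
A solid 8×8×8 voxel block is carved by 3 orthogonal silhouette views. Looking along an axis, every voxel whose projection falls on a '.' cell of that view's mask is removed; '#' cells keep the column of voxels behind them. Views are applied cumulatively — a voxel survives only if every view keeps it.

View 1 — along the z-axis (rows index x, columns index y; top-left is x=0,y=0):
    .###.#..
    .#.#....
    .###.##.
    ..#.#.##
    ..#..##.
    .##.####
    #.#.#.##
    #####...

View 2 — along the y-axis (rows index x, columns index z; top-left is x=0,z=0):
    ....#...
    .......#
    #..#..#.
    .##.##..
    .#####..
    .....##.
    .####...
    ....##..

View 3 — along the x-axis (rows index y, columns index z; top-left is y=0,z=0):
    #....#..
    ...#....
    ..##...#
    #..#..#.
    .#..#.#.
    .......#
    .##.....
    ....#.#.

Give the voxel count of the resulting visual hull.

|visual hull| = 26

initial block: 8^3 = 512
after view 1 [z-axis, 34 of 64 cells solid] → remaining = 272
after view 2 [y-axis, 22 of 64 cells solid] → remaining = 94
after view 3 [x-axis, 17 of 64 cells solid] → remaining = 26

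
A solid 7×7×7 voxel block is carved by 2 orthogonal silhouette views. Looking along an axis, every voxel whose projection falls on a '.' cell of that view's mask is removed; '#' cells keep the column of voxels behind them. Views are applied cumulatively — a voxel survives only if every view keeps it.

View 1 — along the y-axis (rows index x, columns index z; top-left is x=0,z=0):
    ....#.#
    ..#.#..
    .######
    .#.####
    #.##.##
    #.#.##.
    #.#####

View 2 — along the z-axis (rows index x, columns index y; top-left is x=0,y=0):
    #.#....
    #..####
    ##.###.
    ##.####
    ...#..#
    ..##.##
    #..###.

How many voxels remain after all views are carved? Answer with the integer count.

full grid |V| = 343
V1 y: intersect with XZ mask (30 set) -- 210 left
V2 z: intersect with XY mask (28 set) -- 124 left

voxel count = 124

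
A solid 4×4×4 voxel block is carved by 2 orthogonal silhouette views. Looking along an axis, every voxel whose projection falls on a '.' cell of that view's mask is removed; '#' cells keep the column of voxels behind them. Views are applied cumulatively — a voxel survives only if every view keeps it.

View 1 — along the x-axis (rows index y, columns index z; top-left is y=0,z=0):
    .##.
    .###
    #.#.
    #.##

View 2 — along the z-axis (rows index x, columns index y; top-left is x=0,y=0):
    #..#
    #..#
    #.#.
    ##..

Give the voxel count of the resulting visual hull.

remaining voxels: 19

before carving: 64 voxels (4×4×4)
  1. axis=0 (YZ plane), |mask|=10  ⇒  voxels=40
  2. axis=2 (XY plane), |mask|=8  ⇒  voxels=19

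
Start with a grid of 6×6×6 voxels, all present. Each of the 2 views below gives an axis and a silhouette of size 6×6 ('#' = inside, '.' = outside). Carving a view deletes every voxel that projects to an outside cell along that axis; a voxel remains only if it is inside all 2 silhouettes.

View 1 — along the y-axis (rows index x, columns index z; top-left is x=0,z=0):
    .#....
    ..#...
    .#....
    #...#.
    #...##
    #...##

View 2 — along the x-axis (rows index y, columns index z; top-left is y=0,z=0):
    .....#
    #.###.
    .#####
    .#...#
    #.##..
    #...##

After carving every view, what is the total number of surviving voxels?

start: 6×6×6 = 216 voxels
after view 1 [y-axis, 11 of 36 cells solid] → remaining = 66
after view 2 [x-axis, 18 of 36 cells solid] → remaining = 33

remaining voxels: 33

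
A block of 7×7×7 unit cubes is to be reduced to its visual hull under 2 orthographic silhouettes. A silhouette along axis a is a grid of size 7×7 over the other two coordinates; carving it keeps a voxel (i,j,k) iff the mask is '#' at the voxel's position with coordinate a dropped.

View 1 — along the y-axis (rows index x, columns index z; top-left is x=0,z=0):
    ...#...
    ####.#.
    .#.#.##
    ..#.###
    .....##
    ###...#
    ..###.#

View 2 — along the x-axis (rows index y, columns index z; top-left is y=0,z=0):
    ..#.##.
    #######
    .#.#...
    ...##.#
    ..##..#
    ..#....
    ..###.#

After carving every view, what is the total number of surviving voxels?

initial block: 7^3 = 343
after view 1 [y-axis, 24 of 49 cells solid] → remaining = 168
after view 2 [x-axis, 23 of 49 cells solid] → remaining = 84

|visual hull| = 84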